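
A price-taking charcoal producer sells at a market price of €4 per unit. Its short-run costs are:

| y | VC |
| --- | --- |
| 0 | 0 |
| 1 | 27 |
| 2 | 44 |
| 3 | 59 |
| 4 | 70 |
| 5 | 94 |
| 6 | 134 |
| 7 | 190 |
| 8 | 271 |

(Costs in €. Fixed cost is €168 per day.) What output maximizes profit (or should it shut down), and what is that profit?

Profit at each row (π = 4y − TC): y=0: -168; y=1: -191; y=2: -204; y=3: -215; y=4: -222; y=5: -242; y=6: -278; y=7: -330; y=8: -407.
Profit is highest at y = 0. Equivalently, the lowest AVC in the table is 70/4 ≈ €17.50 at y = 4, and P = €4 falls below it — price never covers variable cost, so the firm shuts down and loses only its fixed cost.

y = 0 (shut down); profit = -€168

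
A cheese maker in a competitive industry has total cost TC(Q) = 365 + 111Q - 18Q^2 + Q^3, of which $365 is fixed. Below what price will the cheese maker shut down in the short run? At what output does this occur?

$30 per unit, at Q = 9

The shutdown price is the minimum of AVC. VC = 111Q - 18Q^2 + Q^3, so AVC = 111 - 18Q + Q^2.
dAVC/dQ = -18 + 2Q = 0 gives Q = 9. min AVC = 111 - 18·9 + 9^2 = 30.
For P < $30 the firm produces nothing.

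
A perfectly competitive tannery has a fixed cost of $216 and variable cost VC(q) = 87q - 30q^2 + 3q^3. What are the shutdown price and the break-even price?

Shutdown price = min AVC. AVC = 87 - 30q + 3q^2, with vertex at q = 5 and minimum $12.
ATC = 216/q + 87 - 30q + 3q^2. Setting dATC/dq = −216/q^2 − 30 + 6q = 0 gives q = 6 (since 6·6^3 − 30·6^2 = 216).
min ATC = 216/6 + 87 − 30·6 + 3·6^2 = $51. That is the break-even price.
For $12 ≤ P < $51 the firm produces at a loss; below $12 it shuts down.

Shutdown price = $12; break-even price = $51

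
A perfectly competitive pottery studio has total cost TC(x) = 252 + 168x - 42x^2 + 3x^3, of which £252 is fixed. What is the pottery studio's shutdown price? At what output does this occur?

£21 per unit, at x = 7

The firm shuts down when price falls below the minimum of average variable cost. AVC = VC/x = 168 - 42x + 3x^2.
dAVC/dx = -42 + 6x = 0 gives x = 7. min AVC = 168 - 42·7 + 3·7^2 = 21.
The firm shuts down for any P below £21.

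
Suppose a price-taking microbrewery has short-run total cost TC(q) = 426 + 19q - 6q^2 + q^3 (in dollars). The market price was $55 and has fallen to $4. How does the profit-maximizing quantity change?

Output falls from 6 to 0 (the firm shuts down)

MC = 19 - 12q + 3q^2; the shutdown threshold is min AVC = $10 (at q = 3).
With P = $55 above the shutdown price, P = MC gives q = 6.
At P = $4 < min AVC = $10, price no longer covers variable cost at any output, so the firm shuts down: q = 0.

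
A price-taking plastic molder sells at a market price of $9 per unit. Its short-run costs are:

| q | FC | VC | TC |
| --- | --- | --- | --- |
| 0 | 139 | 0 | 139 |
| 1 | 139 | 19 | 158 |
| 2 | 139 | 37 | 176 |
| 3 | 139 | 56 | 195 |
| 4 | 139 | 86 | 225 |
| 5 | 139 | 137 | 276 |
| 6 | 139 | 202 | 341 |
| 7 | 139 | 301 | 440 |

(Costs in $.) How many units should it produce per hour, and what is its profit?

Compute π = P·q − TC at each output: q=0: -139; q=1: -149; q=2: -158; q=3: -168; q=4: -189; q=5: -231; q=6: -287; q=7: -377.
Profit is highest at q = 0. Equivalently, the lowest AVC in the table is 37/2 ≈ $18.50 at q = 2, and P = $9 falls below it — price never covers variable cost, so the firm shuts down and loses only its fixed cost.

q = 0 (shut down); profit = -$139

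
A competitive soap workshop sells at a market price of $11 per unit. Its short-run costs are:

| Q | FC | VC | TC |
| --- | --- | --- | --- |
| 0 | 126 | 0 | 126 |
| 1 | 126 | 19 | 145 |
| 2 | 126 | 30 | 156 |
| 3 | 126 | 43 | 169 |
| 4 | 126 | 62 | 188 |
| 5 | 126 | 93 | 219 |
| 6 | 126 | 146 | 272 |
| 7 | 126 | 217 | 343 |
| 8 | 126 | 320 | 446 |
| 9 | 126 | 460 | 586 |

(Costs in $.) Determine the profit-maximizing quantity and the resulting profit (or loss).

Q = 0 (shut down); profit = -$126

Tabulate TR − TC: Q=0: -126; Q=1: -134; Q=2: -134; Q=3: -136; Q=4: -144; Q=5: -164; Q=6: -206; Q=7: -266; Q=8: -358; Q=9: -487.
Profit is highest at Q = 0. Equivalently, the lowest AVC in the table is 43/3 ≈ $14.33 at Q = 3, and P = $11 falls below it — price never covers variable cost, so the firm shuts down and loses only its fixed cost.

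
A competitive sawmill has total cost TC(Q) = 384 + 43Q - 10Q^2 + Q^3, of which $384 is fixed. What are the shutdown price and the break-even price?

Shutdown price = min AVC. AVC = 43 - 10Q + Q^2, with vertex at Q = 5 and minimum $18.
ATC = 384/Q + 43 - 10Q + Q^2. Setting dATC/dQ = −384/Q^2 − 10 + 2Q = 0 gives Q = 8 (since 2·8^3 − 10·8^2 = 384).
min ATC = 384/8 + 43 − 10·8 + 8^2 = $75. That is the break-even price.
For $18 ≤ P < $75 the firm produces at a loss; below $18 it shuts down.

Shutdown price = $18; break-even price = $75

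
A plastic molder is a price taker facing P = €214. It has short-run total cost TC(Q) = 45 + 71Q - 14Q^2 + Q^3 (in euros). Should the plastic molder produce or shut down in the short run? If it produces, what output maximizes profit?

Produce at Q = 13

Variable cost is VC = 71Q - 14Q^2 + Q^3, so AVC = VC/Q = 71 - 14Q + Q^2 and MC = dTC/dQ = 71 - 28Q + 3Q^2.
AVC hits its minimum where MC = AVC, at Q = 7, giving min AVC = 71 - 14·7 + 7^2 = €22.
Since P = €214 ≥ min AVC = €22, price covers variable cost and the firm should produce.
P = MC gives -143 - 28Q + 3Q^2 = 0, with roots -11/3 and 13. Take the larger (rising MC): Q* = 13.
Check: AVC at Q = 13 is €58 ≤ P, so revenue covers variable cost.
Profit = P·Q − TC = 214·13 − 799 = €1983.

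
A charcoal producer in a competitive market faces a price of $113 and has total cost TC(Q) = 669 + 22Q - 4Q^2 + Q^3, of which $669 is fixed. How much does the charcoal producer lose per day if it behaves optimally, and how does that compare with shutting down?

AVC = 22 - 4Q + Q^2 has its minimum $18 at Q = 2; price $113 clears that bar, so the firm operates.
MC = 22 - 8Q + 3Q^2. Setting P = MC and taking the root on the rising branch gives Q* = 7.
TR = 113·7 = 791. TC = 669 + 301 = 970. Profit = 791 − 970 = -$179.
That loss of $179 beats the $669 the firm would lose by shutting down; producing recovers $490 of fixed cost.

Profit = -$179 at Q = 7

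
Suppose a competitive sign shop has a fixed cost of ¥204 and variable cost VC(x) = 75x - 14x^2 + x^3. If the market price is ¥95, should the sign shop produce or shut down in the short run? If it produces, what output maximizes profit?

Strip out fixed cost: VC = 75x - 14x^2 + x^3. Then AVC = 75 - 14x + x^2 and MC = 75 - 28x + 3x^2.
AVC hits its minimum where MC = AVC, at x = 7, giving min AVC = 75 - 14·7 + 7^2 = ¥26.
Since P = ¥95 ≥ min AVC = ¥26, price covers variable cost and the firm should produce.
Set P = MC: 95 = 75 - 28x + 3x^2 → -20 - 28x + 3x^2 = 0. The roots are x = -2/3 and x = 10; the profit-maximizing output is on the rising part of MC, so x* = 10.
Check: AVC at x = 10 is ¥35 ≤ P, so revenue covers variable cost.
Profit = P·x − TC = 95·10 − 554 = ¥396.

Produce at x = 10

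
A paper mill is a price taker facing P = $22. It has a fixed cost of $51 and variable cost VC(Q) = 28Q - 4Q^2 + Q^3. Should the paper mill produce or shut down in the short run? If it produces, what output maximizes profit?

Strip out fixed cost: VC = 28Q - 4Q^2 + Q^3. Then AVC = 28 - 4Q + Q^2 and MC = 28 - 8Q + 3Q^2.
The AVC parabola has its vertex at Q = 4/2 = 2, where AVC = 28 - 4·2 + 2^2 = $24.
Since P = $22 < min AVC = $24, price fails to cover variable cost at any output.
Shutting down limits the loss to fixed cost, $51.

Shut down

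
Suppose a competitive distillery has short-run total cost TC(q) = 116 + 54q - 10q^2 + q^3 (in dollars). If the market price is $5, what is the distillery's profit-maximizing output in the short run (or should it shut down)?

Shut down

Variable cost is VC = 54q - 10q^2 + q^3, so AVC = VC/q = 54 - 10q + q^2 and MC = dTC/dq = 54 - 20q + 3q^2.
AVC hits its minimum where MC = AVC, at q = 5, giving min AVC = 54 - 10·5 + 5^2 = $29.
Since P = $5 < min AVC = $29, price fails to cover variable cost at any output.
The firm minimizes its loss by shutting down and losing only its fixed cost of $116.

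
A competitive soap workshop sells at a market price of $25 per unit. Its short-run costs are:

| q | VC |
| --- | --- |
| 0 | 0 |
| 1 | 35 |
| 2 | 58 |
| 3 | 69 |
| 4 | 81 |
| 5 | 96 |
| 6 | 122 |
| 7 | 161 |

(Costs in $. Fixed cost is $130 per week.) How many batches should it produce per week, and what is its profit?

Tabulate TR − TC: q=0: -130; q=1: -140; q=2: -138; q=3: -124; q=4: -111; q=5: -101; q=6: -102; q=7: -116.
Profit is maximized at q = 5. AVC there is 96/5 = $19.20 ≤ P, so producing beats shutting down (which would give -$130).

q = 5; profit = -$101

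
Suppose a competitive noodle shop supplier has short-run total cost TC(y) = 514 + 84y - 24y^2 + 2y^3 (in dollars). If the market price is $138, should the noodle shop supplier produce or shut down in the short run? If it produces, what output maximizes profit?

Strip out fixed cost: VC = 84y - 24y^2 + 2y^3. Then AVC = 84 - 24y + 2y^2 and MC = 84 - 48y + 6y^2.
AVC hits its minimum where MC = AVC, at y = 6, giving min AVC = 84 - 24·6 + 2·6^2 = $12.
Since P = $138 ≥ min AVC = $12, price covers variable cost and the firm should produce.
P = MC gives -54 - 48y + 6y^2 = 0, with roots -1 and 9. Take the larger (rising MC): y* = 9.
Check: AVC at y = 9 is $30 ≤ P, so revenue covers variable cost.
Profit = P·y − TC = 138·9 − 784 = $458.

Produce at y = 9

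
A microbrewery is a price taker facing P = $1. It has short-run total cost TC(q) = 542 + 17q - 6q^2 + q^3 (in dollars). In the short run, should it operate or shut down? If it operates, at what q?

Shut down

From TC, MC = TC'(q) = 17 - 12q + 3q^2 and AVC = VC/q = 17 - 6q + q^2.
AVC hits its minimum where MC = AVC, at q = 3, giving min AVC = 17 - 6·3 + 3^2 = $8.
P = $1 lies below min AVC = $8; no output level covers variable cost.
Best response: produce nothing and absorb the $542 fixed cost.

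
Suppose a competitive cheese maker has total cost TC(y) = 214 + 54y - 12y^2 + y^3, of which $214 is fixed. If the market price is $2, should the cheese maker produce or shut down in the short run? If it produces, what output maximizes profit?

Shut down

Strip out fixed cost: VC = 54y - 12y^2 + y^3. Then AVC = 54 - 12y + y^2 and MC = 54 - 24y + 3y^2.
AVC hits its minimum where MC = AVC, at y = 6, giving min AVC = 54 - 12·6 + 6^2 = $18.
P = $2 lies below min AVC = $18; no output level covers variable cost.
The firm minimizes its loss by shutting down and losing only its fixed cost of $214.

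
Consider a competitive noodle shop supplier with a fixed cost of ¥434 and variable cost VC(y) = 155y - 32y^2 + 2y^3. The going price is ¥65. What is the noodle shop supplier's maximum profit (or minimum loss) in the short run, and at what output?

AVC = 155 - 32y + 2y^2 has its minimum ¥27 at y = 8; price ¥65 clears that bar, so the firm operates.
With MC = 155 - 64y + 6y^2, P = MC on the upward-sloping part at y* = 9.
TR = 65·9 = 585. TC = 434 + 261 = 695. Profit = 585 − 695 = -¥110.
By producing, the firm covers all variable cost plus ¥324 of fixed cost; shutting down would lose the full ¥434.

Profit = -¥110 at y = 9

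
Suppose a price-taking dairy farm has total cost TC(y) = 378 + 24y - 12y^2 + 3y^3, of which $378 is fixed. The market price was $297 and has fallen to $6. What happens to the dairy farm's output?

Output falls from 7 to 0 (the firm shuts down)

AVC = 24 - 12y + 3y^2, minimized at y = 2 where min AVC = $12. MC = 24 - 24y + 9y^2.
With P = $297 above the shutdown price, P = MC gives y = 7.
At P = $6 < min AVC = $12, price no longer covers variable cost at any output, so the firm shuts down: y = 0.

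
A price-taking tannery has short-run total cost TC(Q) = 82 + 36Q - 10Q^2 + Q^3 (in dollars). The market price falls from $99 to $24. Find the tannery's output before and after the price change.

AVC = 36 - 10Q + Q^2, minimized at Q = 5 where min AVC = $11. MC = 36 - 20Q + 3Q^2.
At P = $99 ≥ min AVC, set P = MC on the rising branch: Q = 9.
At P = $24 ≥ min AVC, set P = MC: Q = 6. The firm stays open but cuts output.

Output falls from 9 to 6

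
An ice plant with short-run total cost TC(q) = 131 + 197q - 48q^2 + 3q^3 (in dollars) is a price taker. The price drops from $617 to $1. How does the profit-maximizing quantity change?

AVC = 197 - 48q + 3q^2, minimized at q = 8 where min AVC = $5. MC = 197 - 96q + 9q^2.
At P = $617 ≥ min AVC, set P = MC on the rising branch: q = 14.
At P = $1 < min AVC = $5, price no longer covers variable cost at any output, so the firm shuts down: q = 0.

Output falls from 14 to 0 (the firm shuts down)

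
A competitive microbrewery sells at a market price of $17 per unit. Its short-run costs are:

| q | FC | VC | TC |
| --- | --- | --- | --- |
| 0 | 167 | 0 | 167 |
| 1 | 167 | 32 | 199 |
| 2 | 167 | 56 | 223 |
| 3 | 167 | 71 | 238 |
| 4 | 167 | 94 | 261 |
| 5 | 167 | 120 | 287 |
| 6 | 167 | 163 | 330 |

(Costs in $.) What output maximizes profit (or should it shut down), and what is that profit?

Tabulate TR − TC: q=0: -167; q=1: -182; q=2: -189; q=3: -187; q=4: -193; q=5: -202; q=6: -228.
Profit is highest at q = 0. Equivalently, the lowest AVC in the table is 94/4 ≈ $23.50 at q = 4, and P = $17 falls below it — price never covers variable cost, so the firm shuts down and loses only its fixed cost.

q = 0 (shut down); profit = -$167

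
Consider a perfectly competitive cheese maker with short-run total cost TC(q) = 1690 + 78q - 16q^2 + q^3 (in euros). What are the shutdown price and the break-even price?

Shutdown price = min AVC. AVC = 78 - 16q + q^2, with vertex at q = 8 and minimum €14.
ATC = 1690/q + 78 - 16q + q^2. Setting dATC/dq = −1690/q^2 − 16 + 2q = 0 gives q = 13 (since 2·13^3 − 16·13^2 = 1690).
min ATC = 1690/13 + 78 − 16·13 + 13^2 = €169. That is the break-even price.
For €14 ≤ P < €169 the firm produces at a loss; below €14 it shuts down.

Shutdown price = €14; break-even price = €169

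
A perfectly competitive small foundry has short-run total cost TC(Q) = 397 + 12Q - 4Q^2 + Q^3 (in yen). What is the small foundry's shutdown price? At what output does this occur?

¥8 per unit, at Q = 2

The shutdown price is the minimum of AVC. VC = 12Q - 4Q^2 + Q^3, so AVC = 12 - 4Q + Q^2.
At the minimum of AVC, MC = AVC. MC = 12 - 8Q + 3Q^2; setting MC = AVC gives 2Q^2 - 4Q = 0, so Q = 2. min AVC = 8.
So the shutdown price is ¥8.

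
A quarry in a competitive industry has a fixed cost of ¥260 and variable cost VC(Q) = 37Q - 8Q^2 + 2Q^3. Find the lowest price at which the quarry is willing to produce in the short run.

¥29 per unit

Short-run supply begins at min AVC. From VC = 37Q - 8Q^2 + 2Q^3, AVC = 37 - 8Q + 2Q^2.
dAVC/dQ = -8 + 4Q = 0 gives Q = 2. min AVC = 37 - 8·2 + 2·2^2 = 29.
So the shutdown price is ¥29.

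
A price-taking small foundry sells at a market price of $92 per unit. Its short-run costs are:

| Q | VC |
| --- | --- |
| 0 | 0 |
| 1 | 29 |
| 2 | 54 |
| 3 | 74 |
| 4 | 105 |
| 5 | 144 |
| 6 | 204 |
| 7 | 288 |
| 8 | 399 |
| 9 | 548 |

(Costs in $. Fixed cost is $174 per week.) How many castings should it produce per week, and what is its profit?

Tabulate TR − TC: Q=0: -174; Q=1: -111; Q=2: -44; Q=3: 28; Q=4: 89; Q=5: 142; Q=6: 174; Q=7: 182; Q=8: 163; Q=9: 106.
Profit is maximized at Q = 7. AVC there is 288/7 = $41.14 ≤ P, so producing beats shutting down (which would give -$174).

Q = 7; profit = $182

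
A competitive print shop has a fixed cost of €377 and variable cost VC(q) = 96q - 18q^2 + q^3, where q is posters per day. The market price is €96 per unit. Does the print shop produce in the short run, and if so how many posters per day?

Produce at q = 12

From TC, MC = TC'(q) = 96 - 36q + 3q^2 and AVC = VC/q = 96 - 18q + q^2.
AVC hits its minimum where MC = AVC, at q = 9, giving min AVC = 96 - 18·9 + 9^2 = €15.
Since P = €96 ≥ min AVC = €15, price covers variable cost and the firm should produce.
Solving P = MC: -36q + 3q^2 = 0 ⇒ q = 0 or 12. On the upward-sloping branch, q* = 12.
Check: AVC at q = 12 is €24 ≤ P, so revenue covers variable cost.
Profit = P·q − TC = 96·12 − 665 = €487.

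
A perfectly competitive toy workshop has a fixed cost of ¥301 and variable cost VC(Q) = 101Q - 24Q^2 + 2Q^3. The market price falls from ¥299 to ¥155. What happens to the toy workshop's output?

Output falls from 11 to 9

MC = 101 - 48Q + 6Q^2; the shutdown threshold is min AVC = ¥29 (at Q = 6).
At P = ¥299 ≥ min AVC, set P = MC on the rising branch: Q = 11.
At P = ¥155 ≥ min AVC, set P = MC: Q = 9. The firm stays open but cuts output.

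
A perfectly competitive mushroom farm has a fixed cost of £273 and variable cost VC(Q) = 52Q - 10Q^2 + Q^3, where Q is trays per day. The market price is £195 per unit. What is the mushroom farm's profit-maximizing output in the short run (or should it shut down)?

Strip out fixed cost: VC = 52Q - 10Q^2 + Q^3. Then AVC = 52 - 10Q + Q^2 and MC = 52 - 20Q + 3Q^2.
AVC hits its minimum where MC = AVC, at Q = 5, giving min AVC = 52 - 10·5 + 5^2 = £27.
P = £195 exceeds min AVC = £27, so the firm stays open.
P = MC gives -143 - 20Q + 3Q^2 = 0, with roots -13/3 and 11. Take the larger (rising MC): Q* = 11.
Check: AVC at Q = 11 is £63 ≤ P, so revenue covers variable cost.
Profit = P·Q − TC = 195·11 − 966 = £1179.

Produce at Q = 11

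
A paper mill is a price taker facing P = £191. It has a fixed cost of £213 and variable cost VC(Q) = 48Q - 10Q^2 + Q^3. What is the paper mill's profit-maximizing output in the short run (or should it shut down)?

Strip out fixed cost: VC = 48Q - 10Q^2 + Q^3. Then AVC = 48 - 10Q + Q^2 and MC = 48 - 20Q + 3Q^2.
AVC is minimized where dAVC/dQ = -10 + 2Q = 0, at Q = 5; min AVC = 48 - 10·5 + 5^2 = £23.
P = £191 exceeds min AVC = £23, so the firm stays open.
Solving P = MC: -143 - 20Q + 3Q^2 = 0 ⇒ Q = -13/3 or 11. On the upward-sloping branch, Q* = 11.
Check: AVC at Q = 11 is £59 ≤ P, so revenue covers variable cost.
Profit = P·Q − TC = 191·11 − 862 = £1239.

Produce at Q = 11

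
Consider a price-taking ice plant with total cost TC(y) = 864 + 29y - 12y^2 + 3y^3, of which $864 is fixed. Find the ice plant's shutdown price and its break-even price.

Shutdown price = $17; break-even price = $209

AVC = 29 - 12y + 3y^2; minimized at y = 2, giving min AVC = $17. That is the shutdown price.
ATC = 864/y + 29 - 12y + 3y^2. Setting dATC/dy = −864/y^2 − 12 + 6y = 0 gives y = 6 (since 6·6^3 − 12·6^2 = 864).
min ATC = 864/6 + 29 − 12·6 + 3·6^2 = $209. That is the break-even price.
Between these two prices the firm operates at a loss; above $209 it earns a profit.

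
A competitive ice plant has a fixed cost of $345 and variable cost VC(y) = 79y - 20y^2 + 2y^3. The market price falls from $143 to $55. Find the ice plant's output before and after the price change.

MC = 79 - 40y + 6y^2; the shutdown threshold is min AVC = $29 (at y = 5).
With P = $143 above the shutdown price, P = MC gives y = 8.
At P = $55 ≥ min AVC, set P = MC: y = 6. The firm stays open but cuts output.

Output falls from 8 to 6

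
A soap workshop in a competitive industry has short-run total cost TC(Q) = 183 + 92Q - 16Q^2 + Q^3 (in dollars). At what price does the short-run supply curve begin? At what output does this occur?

Short-run supply begins at min AVC. From VC = 92Q - 16Q^2 + Q^3, AVC = 92 - 16Q + Q^2.
At the minimum of AVC, MC = AVC. MC = 92 - 32Q + 3Q^2; setting MC = AVC gives 2Q^2 - 16Q = 0, so Q = 8. min AVC = 28.
So the shutdown price is $28.

$28 per unit, at Q = 8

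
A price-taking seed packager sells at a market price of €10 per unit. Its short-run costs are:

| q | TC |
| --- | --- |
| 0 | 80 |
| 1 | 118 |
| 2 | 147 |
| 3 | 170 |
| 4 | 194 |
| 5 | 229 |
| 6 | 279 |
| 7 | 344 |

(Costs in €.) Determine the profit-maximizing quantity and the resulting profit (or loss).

q = 0 (shut down); profit = -€80

Profit at each row (π = 10q − TC): q=0: -80; q=1: -108; q=2: -127; q=3: -140; q=4: -154; q=5: -179; q=6: -219; q=7: -274.
Profit is highest at q = 0. Equivalently, the lowest AVC in the table is 114/4 ≈ €28.50 at q = 4, and P = €10 falls below it — price never covers variable cost, so the firm shuts down and loses only its fixed cost.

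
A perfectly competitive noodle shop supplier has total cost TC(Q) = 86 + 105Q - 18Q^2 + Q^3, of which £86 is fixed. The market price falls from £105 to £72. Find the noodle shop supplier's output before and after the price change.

Output falls from 12 to 11

MC = 105 - 36Q + 3Q^2; the shutdown threshold is min AVC = £24 (at Q = 9).
With P = £105 above the shutdown price, P = MC gives Q = 12.
At P = £72 ≥ min AVC, set P = MC: Q = 11. The firm stays open but cuts output.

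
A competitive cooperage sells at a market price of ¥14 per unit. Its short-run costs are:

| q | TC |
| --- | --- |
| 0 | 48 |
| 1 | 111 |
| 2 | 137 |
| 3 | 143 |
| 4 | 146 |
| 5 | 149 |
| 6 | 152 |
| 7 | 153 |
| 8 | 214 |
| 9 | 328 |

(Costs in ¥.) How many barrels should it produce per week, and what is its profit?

q = 0 (shut down); profit = -¥48

Compute π = P·q − TC at each output: q=0: -48; q=1: -97; q=2: -109; q=3: -101; q=4: -90; q=5: -79; q=6: -68; q=7: -55; q=8: -102; q=9: -202.
Profit is highest at q = 0. Equivalently, the lowest AVC in the table is 105/7 ≈ ¥15 at q = 7, and P = ¥14 falls below it — price never covers variable cost, so the firm shuts down and loses only its fixed cost.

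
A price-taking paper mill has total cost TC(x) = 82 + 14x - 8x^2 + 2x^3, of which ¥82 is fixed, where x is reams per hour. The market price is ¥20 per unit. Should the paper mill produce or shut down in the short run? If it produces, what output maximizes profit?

Variable cost is VC = 14x - 8x^2 + 2x^3, so AVC = VC/x = 14 - 8x + 2x^2 and MC = dTC/dx = 14 - 16x + 6x^2.
AVC hits its minimum where MC = AVC, at x = 2, giving min AVC = 14 - 8·2 + 2·2^2 = ¥6.
Since P = ¥20 ≥ min AVC = ¥6, price covers variable cost and the firm should produce.
Solving P = MC: -6 - 16x + 6x^2 = 0 ⇒ x = -1/3 or 3. On the upward-sloping branch, x* = 3.
Check: AVC at x = 3 is ¥8 ≤ P, so revenue covers variable cost.
Profit = P·x − TC = 20·3 − 106 = -¥46, a loss, but smaller than the ¥82 fixed cost the firm would lose by shutting down.

Produce at x = 3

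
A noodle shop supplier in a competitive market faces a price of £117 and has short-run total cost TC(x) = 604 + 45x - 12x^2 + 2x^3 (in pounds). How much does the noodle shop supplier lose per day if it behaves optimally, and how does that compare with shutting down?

AVC = 45 - 12x + 2x^2; min AVC = £27 at x = 3. Since P = £117 ≥ min AVC, the firm produces.
MC = 45 - 24x + 6x^2. Setting P = MC and taking the root on the rising branch gives x* = 6.
TR = 117·6 = 702. TC = 604 + 270 = 874. Profit = 702 − 874 = -£172.
Shutting down would mean losing the fixed cost of £604, so operating at a loss of £172 is better by £432.

Profit = -£172 at x = 6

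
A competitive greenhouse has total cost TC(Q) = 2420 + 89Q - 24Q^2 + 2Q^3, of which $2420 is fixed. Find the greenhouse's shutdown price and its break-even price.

Shutdown price = $17; break-even price = $287

AVC = 89 - 24Q + 2Q^2; minimized at Q = 6, giving min AVC = $17. That is the shutdown price.
ATC = 2420/Q + 89 - 24Q + 2Q^2. Setting dATC/dQ = −2420/Q^2 − 24 + 4Q = 0 gives Q = 11 (since 4·11^3 − 24·11^2 = 2420).
min ATC = 2420/11 + 89 − 24·11 + 2·11^2 = $287. That is the break-even price.
Between these two prices the firm operates at a loss; above $287 it earns a profit.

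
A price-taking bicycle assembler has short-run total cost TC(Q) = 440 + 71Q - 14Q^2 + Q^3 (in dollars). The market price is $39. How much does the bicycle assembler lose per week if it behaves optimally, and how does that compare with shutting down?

Profit = -$312 at Q = 8

AVC = 71 - 14Q + Q^2; min AVC = $22 at Q = 7. Since P = $39 ≥ min AVC, the firm produces.
MC = 71 - 28Q + 3Q^2. Setting P = MC and taking the root on the rising branch gives Q* = 8.
TR = 39·8 = 312. TC = 440 + 184 = 624. Profit = 312 − 624 = -$312.
Shutting down would mean losing the fixed cost of $440, so operating at a loss of $312 is better by $128.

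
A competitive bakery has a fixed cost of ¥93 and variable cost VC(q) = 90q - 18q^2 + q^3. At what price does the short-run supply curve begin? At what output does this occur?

¥9 per unit, at q = 9

The shutdown price is the minimum of AVC. VC = 90q - 18q^2 + q^3, so AVC = 90 - 18q + q^2.
dAVC/dq = -18 + 2q = 0 gives q = 9. min AVC = 90 - 18·9 + 9^2 = 9.
For P < ¥9 the firm produces nothing.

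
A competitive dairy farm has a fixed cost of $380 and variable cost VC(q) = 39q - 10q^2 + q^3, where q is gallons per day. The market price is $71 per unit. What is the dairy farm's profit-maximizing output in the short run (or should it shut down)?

Strip out fixed cost: VC = 39q - 10q^2 + q^3. Then AVC = 39 - 10q + q^2 and MC = 39 - 20q + 3q^2.
AVC hits its minimum where MC = AVC, at q = 5, giving min AVC = 39 - 10·5 + 5^2 = $14.
Since P = $71 ≥ min AVC = $14, price covers variable cost and the firm should produce.
Set P = MC: 71 = 39 - 20q + 3q^2 → -32 - 20q + 3q^2 = 0. The roots are q = -4/3 and q = 8; the profit-maximizing output is on the rising part of MC, so q* = 8.
Check: AVC at q = 8 is $23 ≤ P, so revenue covers variable cost.
Profit = P·q − TC = 71·8 − 564 = $4.

Produce at q = 8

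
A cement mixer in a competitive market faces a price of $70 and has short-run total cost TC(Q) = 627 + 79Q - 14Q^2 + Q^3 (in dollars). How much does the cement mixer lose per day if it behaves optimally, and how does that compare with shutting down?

Profit = -$303 at Q = 9

AVC = 79 - 14Q + Q^2; min AVC = $30 at Q = 7. Since P = $70 ≥ min AVC, the firm produces.
With MC = 79 - 28Q + 3Q^2, P = MC on the upward-sloping part at Q* = 9.
TR = 70·9 = 630. TC = 627 + 306 = 933. Profit = 630 − 933 = -$303.
That loss of $303 beats the $627 the firm would lose by shutting down; producing recovers $324 of fixed cost.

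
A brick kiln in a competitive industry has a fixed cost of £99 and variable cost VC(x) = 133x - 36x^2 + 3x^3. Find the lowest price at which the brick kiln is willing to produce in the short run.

£25 per unit

The shutdown price is the minimum of AVC. VC = 133x - 36x^2 + 3x^3, so AVC = 133 - 36x + 3x^2.
dAVC/dx = -36 + 6x = 0 gives x = 6. min AVC = 133 - 36·6 + 3·6^2 = 25.
The firm shuts down for any P below £25.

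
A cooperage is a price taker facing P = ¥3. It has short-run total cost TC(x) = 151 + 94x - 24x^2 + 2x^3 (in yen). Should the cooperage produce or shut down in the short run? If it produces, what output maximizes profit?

Variable cost is VC = 94x - 24x^2 + 2x^3, so AVC = VC/x = 94 - 24x + 2x^2 and MC = dTC/dx = 94 - 48x + 6x^2.
AVC is minimized where dAVC/dx = -24 + 4x = 0, at x = 6; min AVC = 94 - 24·6 + 2·6^2 = ¥22.
P = ¥3 lies below min AVC = ¥22; no output level covers variable cost.
The firm minimizes its loss by shutting down and losing only its fixed cost of ¥151.

Shut down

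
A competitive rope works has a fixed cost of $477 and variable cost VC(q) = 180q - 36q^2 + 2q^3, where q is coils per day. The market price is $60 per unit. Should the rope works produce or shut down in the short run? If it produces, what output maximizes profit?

Strip out fixed cost: VC = 180q - 36q^2 + 2q^3. Then AVC = 180 - 36q + 2q^2 and MC = 180 - 72q + 6q^2.
The AVC parabola has its vertex at q = 36/4 = 9, where AVC = 180 - 36·9 + 2·9^2 = $18.
P = $60 exceeds min AVC = $18, so the firm stays open.
Set P = MC: 60 = 180 - 72q + 6q^2 → 120 - 72q + 6q^2 = 0. The roots are q = 2 and q = 10; the profit-maximizing output is on the rising part of MC, so q* = 10.
Check: AVC at q = 10 is $20 ≤ P, so revenue covers variable cost.
Profit = P·q − TC = 60·10 − 677 = -$77, a loss, but smaller than the $477 fixed cost the firm would lose by shutting down.

Produce at q = 10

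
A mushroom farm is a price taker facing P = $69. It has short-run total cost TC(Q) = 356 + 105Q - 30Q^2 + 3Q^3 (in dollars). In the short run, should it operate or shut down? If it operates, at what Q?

Produce at Q = 6

Strip out fixed cost: VC = 105Q - 30Q^2 + 3Q^3. Then AVC = 105 - 30Q + 3Q^2 and MC = 105 - 60Q + 9Q^2.
AVC is minimized where dAVC/dQ = -30 + 6Q = 0, at Q = 5; min AVC = 105 - 30·5 + 3·5^2 = $30.
P = $69 exceeds min AVC = $30, so the firm stays open.
Set P = MC: 69 = 105 - 60Q + 9Q^2 → 36 - 60Q + 9Q^2 = 0. The roots are Q = 2/3 and Q = 6; the profit-maximizing output is on the rising part of MC, so Q* = 6.
Check: AVC at Q = 6 is $33 ≤ P, so revenue covers variable cost.
Profit = P·Q − TC = 69·6 − 554 = -$140, a loss, but smaller than the $356 fixed cost the firm would lose by shutting down.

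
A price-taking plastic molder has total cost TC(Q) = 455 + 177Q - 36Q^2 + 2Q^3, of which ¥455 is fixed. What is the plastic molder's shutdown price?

Short-run supply begins at min AVC. From VC = 177Q - 36Q^2 + 2Q^3, AVC = 177 - 36Q + 2Q^2.
At the minimum of AVC, MC = AVC. MC = 177 - 72Q + 6Q^2; setting MC = AVC gives 4Q^2 - 36Q = 0, so Q = 9. min AVC = 15.
So the shutdown price is ¥15.

¥15 per unit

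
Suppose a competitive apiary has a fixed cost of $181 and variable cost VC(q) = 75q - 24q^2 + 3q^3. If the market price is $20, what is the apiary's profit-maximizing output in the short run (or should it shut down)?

Strip out fixed cost: VC = 75q - 24q^2 + 3q^3. Then AVC = 75 - 24q + 3q^2 and MC = 75 - 48q + 9q^2.
AVC is minimized where dAVC/dq = -24 + 6q = 0, at q = 4; min AVC = 75 - 24·4 + 3·4^2 = $27.
Since P = $20 < min AVC = $27, price fails to cover variable cost at any output.
Shutting down limits the loss to fixed cost, $181.

Shut down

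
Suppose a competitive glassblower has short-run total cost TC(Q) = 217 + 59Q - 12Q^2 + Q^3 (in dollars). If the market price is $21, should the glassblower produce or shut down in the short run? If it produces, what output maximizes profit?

Shut down

From TC, MC = TC'(Q) = 59 - 24Q + 3Q^2 and AVC = VC/Q = 59 - 12Q + Q^2.
AVC is minimized where dAVC/dQ = -12 + 2Q = 0, at Q = 6; min AVC = 59 - 12·6 + 6^2 = $23.
With P < min AVC ($21 < $23), every unit sold adds to the loss.
Shutting down limits the loss to fixed cost, $217.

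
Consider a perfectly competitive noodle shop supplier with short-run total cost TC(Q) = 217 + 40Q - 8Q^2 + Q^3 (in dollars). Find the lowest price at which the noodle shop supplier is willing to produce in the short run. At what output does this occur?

The shutdown price is the minimum of AVC. VC = 40Q - 8Q^2 + Q^3, so AVC = 40 - 8Q + Q^2.
At the minimum of AVC, MC = AVC. MC = 40 - 16Q + 3Q^2; setting MC = AVC gives 2Q^2 - 8Q = 0, so Q = 4. min AVC = 24.
For P < $24 the firm produces nothing.

$24 per unit, at Q = 4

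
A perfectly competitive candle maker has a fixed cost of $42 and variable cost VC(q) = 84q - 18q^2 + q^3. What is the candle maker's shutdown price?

The firm shuts down when price falls below the minimum of average variable cost. AVC = VC/q = 84 - 18q + q^2.
dAVC/dq = -18 + 2q = 0 gives q = 9. min AVC = 84 - 18·9 + 9^2 = 3.
The firm shuts down for any P below $3.

$3 per unit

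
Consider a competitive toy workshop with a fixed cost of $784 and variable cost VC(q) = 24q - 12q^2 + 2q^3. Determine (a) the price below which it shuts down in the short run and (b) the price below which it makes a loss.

Shutdown price = min AVC. AVC = 24 - 12q + 2q^2, with vertex at q = 3 and minimum $6.
ATC = 784/q + 24 - 12q + 2q^2. Setting dATC/dq = −784/q^2 − 12 + 4q = 0 gives q = 7 (since 4·7^3 − 12·7^2 = 784).
min ATC = 784/7 + 24 − 12·7 + 2·7^2 = $150. That is the break-even price.
For $6 ≤ P < $150 the firm produces at a loss; below $6 it shuts down.

Shutdown price = $6; break-even price = $150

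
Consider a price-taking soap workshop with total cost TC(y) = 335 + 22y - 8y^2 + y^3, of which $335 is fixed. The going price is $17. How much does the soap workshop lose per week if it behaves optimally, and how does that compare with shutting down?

AVC = 22 - 8y + y^2 has its minimum $6 at y = 4; price $17 clears that bar, so the firm operates.
MC = 22 - 16y + 3y^2. Setting P = MC and taking the root on the rising branch gives y* = 5.
TR = 17·5 = 85. TC = 335 + 35 = 370. Profit = 85 − 370 = -$285.
Shutting down would mean losing the fixed cost of $335, so operating at a loss of $285 is better by $50.

Profit = -$285 at y = 5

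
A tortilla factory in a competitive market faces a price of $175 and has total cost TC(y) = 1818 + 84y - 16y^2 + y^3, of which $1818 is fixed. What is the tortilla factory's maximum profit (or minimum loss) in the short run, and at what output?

Profit = -$128 at y = 13

AVC = 84 - 16y + y^2; min AVC = $20 at y = 8. Since P = $175 ≥ min AVC, the firm produces.
MC = 84 - 32y + 3y^2. Setting P = MC and taking the root on the rising branch gives y* = 13.
TR = 175·13 = 2275. TC = 1818 + 585 = 2403. Profit = 2275 − 2403 = -$128.
That loss of $128 beats the $1818 the firm would lose by shutting down; producing recovers $1690 of fixed cost.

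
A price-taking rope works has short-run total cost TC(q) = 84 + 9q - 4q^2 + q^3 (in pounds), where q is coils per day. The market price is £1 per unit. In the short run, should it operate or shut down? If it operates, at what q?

Shut down

From TC, MC = TC'(q) = 9 - 8q + 3q^2 and AVC = VC/q = 9 - 4q + q^2.
AVC hits its minimum where MC = AVC, at q = 2, giving min AVC = 9 - 4·2 + 2^2 = £5.
With P < min AVC (£1 < £5), every unit sold adds to the loss.
The firm minimizes its loss by shutting down and losing only its fixed cost of £84.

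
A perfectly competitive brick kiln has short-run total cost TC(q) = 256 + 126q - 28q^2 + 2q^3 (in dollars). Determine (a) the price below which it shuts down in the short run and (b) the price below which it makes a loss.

AVC = 126 - 28q + 2q^2; minimized at q = 7, giving min AVC = $28. That is the shutdown price.
ATC = 256/q + 126 - 28q + 2q^2. Setting dATC/dq = −256/q^2 − 28 + 4q = 0 gives q = 8 (since 4·8^3 − 28·8^2 = 256).
min ATC = 256/8 + 126 − 28·8 + 2·8^2 = $62. That is the break-even price.
Between these two prices the firm operates at a loss; above $62 it earns a profit.

Shutdown price = $28; break-even price = $62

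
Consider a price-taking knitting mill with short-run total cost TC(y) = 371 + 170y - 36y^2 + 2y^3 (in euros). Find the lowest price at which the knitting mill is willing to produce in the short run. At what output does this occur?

€8 per unit, at y = 9

The shutdown price is the minimum of AVC. VC = 170y - 36y^2 + 2y^3, so AVC = 170 - 36y + 2y^2.
At the minimum of AVC, MC = AVC. MC = 170 - 72y + 6y^2; setting MC = AVC gives 4y^2 - 36y = 0, so y = 9. min AVC = 8.
The firm shuts down for any P below €8.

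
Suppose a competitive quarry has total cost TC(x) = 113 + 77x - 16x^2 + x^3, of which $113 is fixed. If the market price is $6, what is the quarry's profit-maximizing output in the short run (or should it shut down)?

Shut down

From TC, MC = TC'(x) = 77 - 32x + 3x^2 and AVC = VC/x = 77 - 16x + x^2.
The AVC parabola has its vertex at x = 16/2 = 8, where AVC = 77 - 16·8 + 8^2 = $13.
P = $6 lies below min AVC = $13; no output level covers variable cost.
The firm minimizes its loss by shutting down and losing only its fixed cost of $113.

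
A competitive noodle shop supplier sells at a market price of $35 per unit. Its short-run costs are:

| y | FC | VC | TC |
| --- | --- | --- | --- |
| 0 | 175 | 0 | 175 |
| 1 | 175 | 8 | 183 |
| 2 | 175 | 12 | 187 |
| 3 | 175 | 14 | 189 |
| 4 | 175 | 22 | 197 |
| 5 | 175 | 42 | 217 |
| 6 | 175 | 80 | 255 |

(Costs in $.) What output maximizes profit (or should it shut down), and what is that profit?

y = 5; profit = -$42

Tabulate TR − TC: y=0: -175; y=1: -148; y=2: -117; y=3: -84; y=4: -57; y=5: -42; y=6: -45.
Profit is maximized at y = 5. AVC there is 42/5 = $8.40 ≤ P, so producing beats shutting down (which would give -$175).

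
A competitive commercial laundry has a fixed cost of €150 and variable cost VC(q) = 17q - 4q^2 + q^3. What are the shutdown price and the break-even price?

Shutdown price = €13; break-even price = €52

Shutdown price = min AVC. AVC = 17 - 4q + q^2, with vertex at q = 2 and minimum €13.
ATC = 150/q + 17 - 4q + q^2. Setting dATC/dq = −150/q^2 − 4 + 2q = 0 gives q = 5 (since 2·5^3 − 4·5^2 = 150).
min ATC = 150/5 + 17 − 4·5 + 5^2 = €52. That is the break-even price.
Between these two prices the firm operates at a loss; above €52 it earns a profit.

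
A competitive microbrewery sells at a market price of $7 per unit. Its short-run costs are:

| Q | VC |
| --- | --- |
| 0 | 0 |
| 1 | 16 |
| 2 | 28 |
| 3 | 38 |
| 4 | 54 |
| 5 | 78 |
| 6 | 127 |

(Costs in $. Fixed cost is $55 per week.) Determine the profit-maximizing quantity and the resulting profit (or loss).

Compute π = P·Q − TC at each output: Q=0: -55; Q=1: -64; Q=2: -69; Q=3: -72; Q=4: -81; Q=5: -98; Q=6: -140.
Profit is highest at Q = 0. Equivalently, the lowest AVC in the table is 38/3 ≈ $12.67 at Q = 3, and P = $7 falls below it — price never covers variable cost, so the firm shuts down and loses only its fixed cost.

Q = 0 (shut down); profit = -$55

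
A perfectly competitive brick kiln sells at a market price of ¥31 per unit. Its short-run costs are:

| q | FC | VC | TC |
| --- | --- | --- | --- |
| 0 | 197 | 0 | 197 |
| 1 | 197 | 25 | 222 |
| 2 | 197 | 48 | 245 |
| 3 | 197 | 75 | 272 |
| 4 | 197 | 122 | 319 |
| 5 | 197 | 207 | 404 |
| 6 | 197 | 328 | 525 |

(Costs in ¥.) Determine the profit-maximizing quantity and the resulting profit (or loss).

Tabulate TR − TC: q=0: -197; q=1: -191; q=2: -183; q=3: -179; q=4: -195; q=5: -249; q=6: -339.
Profit is maximized at q = 3. AVC there is 75/3 = ¥25 ≤ P, so producing beats shutting down (which would give -¥197).

q = 3; profit = -¥179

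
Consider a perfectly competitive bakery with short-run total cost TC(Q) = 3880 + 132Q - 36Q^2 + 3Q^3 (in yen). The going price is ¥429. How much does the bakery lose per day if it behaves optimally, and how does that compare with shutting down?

AVC = 132 - 36Q + 3Q^2 has its minimum ¥24 at Q = 6; price ¥429 clears that bar, so the firm operates.
MC = 132 - 72Q + 9Q^2. Setting P = MC and taking the root on the rising branch gives Q* = 11.
TR = 429·11 = 4719. TC = 3880 + 1089 = 4969. Profit = 4719 − 4969 = -¥250.
Shutting down would mean losing the fixed cost of ¥3880, so operating at a loss of ¥250 is better by ¥3630.

Profit = -¥250 at Q = 11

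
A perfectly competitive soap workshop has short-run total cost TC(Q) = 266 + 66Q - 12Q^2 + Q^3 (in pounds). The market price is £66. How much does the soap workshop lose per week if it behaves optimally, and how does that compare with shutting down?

Profit = -£10 at Q = 8

AVC = 66 - 12Q + Q^2; min AVC = £30 at Q = 6. Since P = £66 ≥ min AVC, the firm produces.
MC = 66 - 24Q + 3Q^2. Setting P = MC and taking the root on the rising branch gives Q* = 8.
TR = 66·8 = 528. TC = 266 + 272 = 538. Profit = 528 − 538 = -£10.
Shutting down would mean losing the fixed cost of £266, so operating at a loss of £10 is better by £256.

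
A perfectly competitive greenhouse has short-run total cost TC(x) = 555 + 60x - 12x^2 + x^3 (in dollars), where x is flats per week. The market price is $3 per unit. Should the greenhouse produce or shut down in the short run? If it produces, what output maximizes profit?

Shut down

Strip out fixed cost: VC = 60x - 12x^2 + x^3. Then AVC = 60 - 12x + x^2 and MC = 60 - 24x + 3x^2.
AVC is minimized where dAVC/dx = -12 + 2x = 0, at x = 6; min AVC = 60 - 12·6 + 6^2 = $24.
Since P = $3 < min AVC = $24, price fails to cover variable cost at any output.
Best response: produce nothing and absorb the $555 fixed cost.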